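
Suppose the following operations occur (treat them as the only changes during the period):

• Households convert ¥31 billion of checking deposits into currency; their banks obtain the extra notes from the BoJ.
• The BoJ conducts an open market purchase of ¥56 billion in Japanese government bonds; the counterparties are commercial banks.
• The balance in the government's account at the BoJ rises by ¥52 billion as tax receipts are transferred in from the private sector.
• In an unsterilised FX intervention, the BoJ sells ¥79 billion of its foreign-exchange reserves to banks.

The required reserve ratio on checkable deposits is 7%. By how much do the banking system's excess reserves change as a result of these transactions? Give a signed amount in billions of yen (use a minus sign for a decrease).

-¥100.19 billion

Currency withdrawal ¥31 billion: reserves −¥31B, deposits −¥31B.
OMO purchase (from banks) ¥56 billion: reserves +¥56B, deposits 0.
Government account inflow ¥52 billion: reserves −¥52B, deposits −¥52B.
FX sale ¥79 billion: reserves −¥79B, deposits 0.
Totals: Δreserves = −¥106B, Δdeposits = −¥83B.
Δrequired reserves = 7% × −¥83B = −¥5.81B.
Δexcess reserves = Δreserves − Δrequired = −¥106B − (−¥5.81B) = -¥100.19 billion.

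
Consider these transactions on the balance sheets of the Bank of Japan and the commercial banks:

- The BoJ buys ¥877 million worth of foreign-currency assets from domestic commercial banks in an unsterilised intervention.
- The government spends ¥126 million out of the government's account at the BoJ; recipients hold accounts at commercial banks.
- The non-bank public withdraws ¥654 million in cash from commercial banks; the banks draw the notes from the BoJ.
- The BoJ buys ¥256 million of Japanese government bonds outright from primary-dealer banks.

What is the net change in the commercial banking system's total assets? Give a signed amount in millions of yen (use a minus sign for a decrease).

BoJ balance sheet:
  Assets:      Securities +¥256M, Foreign assets +¥877M
  Liabilities: Bank reserves +¥605M, Currency in circulation +¥654M, Government deposits −¥126M
Commercial banking system:
  Assets:      Reserves at CB +¥605M, Securities −¥256M, Foreign assets −¥877M
  Liabilities: Checkable deposits −¥528M
Change in total bank assets = -¥528 million.

-¥528 million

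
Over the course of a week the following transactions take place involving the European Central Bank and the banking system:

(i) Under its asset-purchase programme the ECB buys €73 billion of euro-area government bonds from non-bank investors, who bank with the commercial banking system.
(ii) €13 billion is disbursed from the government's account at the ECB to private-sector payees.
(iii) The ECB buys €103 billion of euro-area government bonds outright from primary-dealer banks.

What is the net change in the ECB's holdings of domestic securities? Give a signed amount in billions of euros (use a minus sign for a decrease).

+€176 billion

Asset purchase (from non-banks) €73 billion: securities added to the ECB's portfolio → +€73B.
Government spending €13 billion: the ECB's securities portfolio is untouched → 0.
OMO purchase (from banks) €103 billion: securities added to the ECB's portfolio → +€103B.
Net: 73 + 0 + 103 = +€176 billion.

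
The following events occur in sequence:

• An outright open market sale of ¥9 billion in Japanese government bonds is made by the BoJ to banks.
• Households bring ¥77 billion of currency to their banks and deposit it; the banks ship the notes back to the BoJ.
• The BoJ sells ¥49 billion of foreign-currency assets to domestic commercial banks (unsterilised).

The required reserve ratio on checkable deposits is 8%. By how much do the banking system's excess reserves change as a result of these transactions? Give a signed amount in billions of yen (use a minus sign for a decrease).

+¥12.84 billion

OMO sale (to banks) ¥9 billion: reserves −¥9B, deposits 0.
Currency deposit ¥77 billion: reserves +¥77B, deposits +¥77B.
FX sale ¥49 billion: reserves −¥49B, deposits 0.
Totals: Δreserves = +¥19B, Δdeposits = +¥77B.
Δrequired reserves = 8% × +¥77B = +¥6.16B.
Δexcess reserves = Δreserves − Δrequired = +¥19B − (+¥6.16B) = +¥12.84 billion.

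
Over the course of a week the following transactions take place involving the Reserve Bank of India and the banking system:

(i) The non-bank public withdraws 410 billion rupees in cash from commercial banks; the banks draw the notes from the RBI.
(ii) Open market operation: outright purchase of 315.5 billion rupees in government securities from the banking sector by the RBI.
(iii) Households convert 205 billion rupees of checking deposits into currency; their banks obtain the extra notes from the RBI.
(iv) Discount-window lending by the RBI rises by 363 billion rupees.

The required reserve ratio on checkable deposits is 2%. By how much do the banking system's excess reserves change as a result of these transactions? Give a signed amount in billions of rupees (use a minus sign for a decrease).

Currency withdrawal 410 billion rupees: reserves −410B, deposits −410B.
OMO purchase (from banks) 315.5 billion rupees: reserves +315.5B, deposits 0.
Currency withdrawal 205 billion rupees: reserves −205B, deposits −205B.
Discount-window loan 363 billion rupees: reserves +363B, deposits 0.
Totals: Δreserves = +63.5B, Δdeposits = −615B.
Δrequired reserves = 2% × −615B = −12.3B.
Δexcess reserves = Δreserves − Δrequired = +63.5B − (−12.3B) = +75.8 billion.

+75.8 billion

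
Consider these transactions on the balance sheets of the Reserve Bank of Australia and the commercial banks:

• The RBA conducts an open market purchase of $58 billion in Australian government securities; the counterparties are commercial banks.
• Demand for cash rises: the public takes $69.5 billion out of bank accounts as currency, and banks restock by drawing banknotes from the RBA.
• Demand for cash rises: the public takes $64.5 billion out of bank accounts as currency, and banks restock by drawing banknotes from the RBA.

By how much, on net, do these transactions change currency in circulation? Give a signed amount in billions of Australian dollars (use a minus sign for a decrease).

+$134 billion

OMO purchase (from banks) $58 billion: no currency enters or leaves circulation → 0.
Currency withdrawal $69.5 billion: notes leave the central bank → +$69.5B.
Currency withdrawal $64.5 billion: notes leave the central bank → +$64.5B.
Net: 0 + 69.5 + 64.5 = +$134 billion.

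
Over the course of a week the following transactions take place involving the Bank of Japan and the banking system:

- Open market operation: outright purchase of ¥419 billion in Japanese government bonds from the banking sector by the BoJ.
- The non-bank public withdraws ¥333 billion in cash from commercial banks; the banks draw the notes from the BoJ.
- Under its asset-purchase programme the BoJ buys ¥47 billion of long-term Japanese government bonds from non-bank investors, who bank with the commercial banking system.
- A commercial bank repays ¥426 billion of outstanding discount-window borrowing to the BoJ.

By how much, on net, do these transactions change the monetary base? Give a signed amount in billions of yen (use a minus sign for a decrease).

+¥40 billion

BoJ balance sheet:
  Assets:      Securities +¥466B, Loans to banks −¥426B
  Liabilities: Bank reserves −¥293B, Currency in circulation +¥333B
Commercial banking system:
  Assets:      Reserves at CB −¥293B, Securities −¥419B
  Liabilities: Checkable deposits −¥286B, Borrowings from CB −¥426B
Monetary base = currency + reserves: +¥333B + (−¥293B) = +¥40 billion.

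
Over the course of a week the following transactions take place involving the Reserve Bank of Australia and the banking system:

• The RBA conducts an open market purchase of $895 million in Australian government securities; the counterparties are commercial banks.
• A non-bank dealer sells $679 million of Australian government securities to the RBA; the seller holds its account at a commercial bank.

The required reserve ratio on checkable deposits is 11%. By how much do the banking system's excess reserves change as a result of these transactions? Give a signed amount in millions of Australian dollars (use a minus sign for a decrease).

+$1499.31 million

OMO purchase (from banks) $895 million: reserves +$895M, deposits 0.
Asset purchase (from non-banks) $679 million: reserves +$679M, deposits +$679M.
Totals: Δreserves = +$1574M, Δdeposits = +$679M.
Δrequired reserves = 11% × +$679M = +$74.69M.
Δexcess reserves = Δreserves − Δrequired = +$1574M − (+$74.69M) = +$1499.31 million.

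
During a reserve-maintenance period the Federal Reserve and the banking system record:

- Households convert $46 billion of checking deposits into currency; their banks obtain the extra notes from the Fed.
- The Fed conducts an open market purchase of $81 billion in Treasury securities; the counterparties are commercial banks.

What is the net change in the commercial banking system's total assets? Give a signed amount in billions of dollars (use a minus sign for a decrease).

Fed balance sheet:
  Assets:      Securities +$81B
  Liabilities: Bank reserves +$35B, Currency in circulation +$46B
Commercial banking system:
  Assets:      Reserves at CB +$35B, Securities −$81B
  Liabilities: Checkable deposits −$46B
Change in total bank assets = -$46 billion.

-$46 billion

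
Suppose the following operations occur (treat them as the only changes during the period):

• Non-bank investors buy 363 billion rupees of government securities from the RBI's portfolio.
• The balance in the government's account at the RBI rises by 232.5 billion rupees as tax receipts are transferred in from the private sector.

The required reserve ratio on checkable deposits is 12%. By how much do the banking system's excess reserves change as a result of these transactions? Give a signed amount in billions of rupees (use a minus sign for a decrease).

Asset sale (to non-banks) 363 billion rupees: reserves −363B, deposits −363B.
Government account inflow 232.5 billion rupees: reserves −232.5B, deposits −232.5B.
Totals: Δreserves = −595.5B, Δdeposits = −595.5B.
Δrequired reserves = 12% × −595.5B = −71.46B.
Δexcess reserves = Δreserves − Δrequired = −595.5B − (−71.46B) = -524.04 billion.

-524.04 billion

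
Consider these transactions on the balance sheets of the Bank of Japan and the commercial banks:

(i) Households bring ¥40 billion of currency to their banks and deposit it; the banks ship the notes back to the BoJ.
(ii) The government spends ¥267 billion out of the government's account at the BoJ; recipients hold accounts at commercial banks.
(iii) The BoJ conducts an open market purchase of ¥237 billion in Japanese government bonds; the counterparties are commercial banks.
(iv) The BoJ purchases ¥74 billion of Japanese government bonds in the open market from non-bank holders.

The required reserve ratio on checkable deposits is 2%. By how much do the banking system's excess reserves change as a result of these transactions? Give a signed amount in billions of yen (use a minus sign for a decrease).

+¥610.38 billion

Currency deposit ¥40 billion: reserves +¥40B, deposits +¥40B.
Government spending ¥267 billion: reserves +¥267B, deposits +¥267B.
OMO purchase (from banks) ¥237 billion: reserves +¥237B, deposits 0.
Asset purchase (from non-banks) ¥74 billion: reserves +¥74B, deposits +¥74B.
Totals: Δreserves = +¥618B, Δdeposits = +¥381B.
Δrequired reserves = 2% × +¥381B = +¥7.62B.
Δexcess reserves = Δreserves − Δrequired = +¥618B − (+¥7.62B) = +¥610.38 billion.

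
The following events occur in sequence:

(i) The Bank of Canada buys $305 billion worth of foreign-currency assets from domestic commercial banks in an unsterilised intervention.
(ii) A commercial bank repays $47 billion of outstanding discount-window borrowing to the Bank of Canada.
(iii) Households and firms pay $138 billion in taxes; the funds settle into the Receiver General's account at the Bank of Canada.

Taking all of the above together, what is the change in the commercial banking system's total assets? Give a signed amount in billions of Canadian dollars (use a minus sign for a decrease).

FX purchase $305 billion: just an asset swap on bank balance sheets → 0.
Discount-window repayment $47 billion: bank balance sheets shrink → −$47B.
Government account inflow $138 billion: bank balance sheets shrink → −$138B.
Net: 0 − 47 − 138 = -$185 billion.

-$185 billion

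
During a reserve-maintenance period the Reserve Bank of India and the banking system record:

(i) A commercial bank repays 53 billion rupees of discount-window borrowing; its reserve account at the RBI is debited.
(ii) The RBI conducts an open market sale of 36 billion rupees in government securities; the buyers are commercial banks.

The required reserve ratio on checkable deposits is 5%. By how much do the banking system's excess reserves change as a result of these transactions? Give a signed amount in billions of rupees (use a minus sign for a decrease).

Discount-window repayment 53 billion rupees: reserves −53B, deposits 0.
OMO sale (to banks) 36 billion rupees: reserves −36B, deposits 0.
Totals: Δreserves = −89B, Δdeposits = 0.
Δrequired reserves = 5% × 0 = 0.
Δexcess reserves = Δreserves − Δrequired = −89B − (0) = -89 billion.

-89 billion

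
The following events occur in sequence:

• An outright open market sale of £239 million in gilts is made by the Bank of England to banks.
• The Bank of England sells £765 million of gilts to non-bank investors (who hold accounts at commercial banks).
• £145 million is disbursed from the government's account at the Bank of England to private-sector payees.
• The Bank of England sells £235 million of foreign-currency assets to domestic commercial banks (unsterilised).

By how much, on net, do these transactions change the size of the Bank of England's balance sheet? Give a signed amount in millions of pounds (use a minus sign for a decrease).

-£1239 million

Bank of England balance sheet:
  Assets:      Securities −£1004M, Foreign assets −£235M
  Liabilities: Bank reserves −£1094M, Government deposits −£145M
Change in total Bank of England assets = -£1239 million.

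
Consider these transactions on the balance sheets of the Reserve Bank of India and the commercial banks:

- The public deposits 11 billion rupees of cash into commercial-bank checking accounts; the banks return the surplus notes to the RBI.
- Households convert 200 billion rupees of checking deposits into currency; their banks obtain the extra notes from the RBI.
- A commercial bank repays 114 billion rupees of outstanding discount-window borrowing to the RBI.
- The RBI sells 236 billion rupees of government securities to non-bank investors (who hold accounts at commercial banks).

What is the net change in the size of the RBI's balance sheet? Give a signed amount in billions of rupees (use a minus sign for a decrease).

RBI balance sheet:
  Assets:      Securities −236B, Loans to banks −114B
  Liabilities: Bank reserves −539B, Currency in circulation +189B
Change in total RBI assets = -350 billion.

-350 billion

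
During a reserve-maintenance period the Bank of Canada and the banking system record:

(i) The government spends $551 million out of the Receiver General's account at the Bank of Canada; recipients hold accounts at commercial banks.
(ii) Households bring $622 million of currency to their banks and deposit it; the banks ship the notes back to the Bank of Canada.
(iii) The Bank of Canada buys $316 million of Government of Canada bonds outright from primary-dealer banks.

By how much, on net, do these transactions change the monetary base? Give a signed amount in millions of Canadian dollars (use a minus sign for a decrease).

Bank of Canada balance sheet:
  Assets:      Securities +$316M
  Liabilities: Bank reserves +$1489M, Currency in circulation −$622M, Government deposits −$551M
Monetary base = currency + reserves: −$622M + (+$1489M) = +$867 million.

+$867 million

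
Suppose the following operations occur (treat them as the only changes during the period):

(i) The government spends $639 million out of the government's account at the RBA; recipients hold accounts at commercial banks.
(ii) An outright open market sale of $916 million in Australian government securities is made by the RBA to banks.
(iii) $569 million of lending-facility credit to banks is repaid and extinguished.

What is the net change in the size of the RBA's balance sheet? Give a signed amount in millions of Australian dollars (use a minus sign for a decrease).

-$1485 million

RBA balance sheet:
  Assets:      Securities −$916M, Loans to banks −$569M
  Liabilities: Bank reserves −$846M, Government deposits −$639M
Change in total RBA assets = -$1485 million.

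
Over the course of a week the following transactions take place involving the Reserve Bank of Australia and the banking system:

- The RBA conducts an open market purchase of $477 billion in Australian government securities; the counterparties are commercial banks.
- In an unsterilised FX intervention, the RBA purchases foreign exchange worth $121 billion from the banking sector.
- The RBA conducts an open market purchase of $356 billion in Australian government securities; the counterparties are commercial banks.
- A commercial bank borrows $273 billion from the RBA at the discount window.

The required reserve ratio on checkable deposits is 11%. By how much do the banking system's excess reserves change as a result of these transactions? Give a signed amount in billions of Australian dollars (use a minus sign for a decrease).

+$1227 billion

OMO purchase (from banks) $477 billion: reserves +$477B, deposits 0.
FX purchase $121 billion: reserves +$121B, deposits 0.
OMO purchase (from banks) $356 billion: reserves +$356B, deposits 0.
Discount-window loan $273 billion: reserves +$273B, deposits 0.
Totals: Δreserves = +$1227B, Δdeposits = 0.
Δrequired reserves = 11% × 0 = 0.
Δexcess reserves = Δreserves − Δrequired = +$1227B − (0) = +$1227 billion.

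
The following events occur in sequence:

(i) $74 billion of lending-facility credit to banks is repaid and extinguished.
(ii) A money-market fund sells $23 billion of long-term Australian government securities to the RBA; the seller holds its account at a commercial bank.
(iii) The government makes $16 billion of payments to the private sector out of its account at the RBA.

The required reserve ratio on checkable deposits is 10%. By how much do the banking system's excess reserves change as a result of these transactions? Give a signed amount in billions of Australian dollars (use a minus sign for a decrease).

Discount-window repayment $74 billion: reserves −$74B, deposits 0.
Asset purchase (from non-banks) $23 billion: reserves +$23B, deposits +$23B.
Government spending $16 billion: reserves +$16B, deposits +$16B.
Totals: Δreserves = −$35B, Δdeposits = +$39B.
Δrequired reserves = 10% × +$39B = +$3.9B.
Δexcess reserves = Δreserves − Δrequired = −$35B − (+$3.9B) = -$38.9 billion.

-$38.9 billion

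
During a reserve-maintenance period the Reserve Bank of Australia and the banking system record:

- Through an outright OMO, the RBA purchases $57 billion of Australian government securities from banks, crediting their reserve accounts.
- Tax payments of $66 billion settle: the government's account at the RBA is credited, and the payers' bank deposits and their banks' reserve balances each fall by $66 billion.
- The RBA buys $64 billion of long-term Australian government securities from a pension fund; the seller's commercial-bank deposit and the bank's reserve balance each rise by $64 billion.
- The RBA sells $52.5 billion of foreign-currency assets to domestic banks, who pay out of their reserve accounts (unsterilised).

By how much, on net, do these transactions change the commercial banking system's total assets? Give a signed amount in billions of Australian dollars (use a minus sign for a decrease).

RBA balance sheet:
  Assets:      Securities +$121B, Foreign assets −$52.5B
  Liabilities: Bank reserves +$2.5B, Government deposits +$66B
Commercial banking system:
  Assets:      Reserves at CB +$2.5B, Securities −$57B, Foreign assets +$52.5B
  Liabilities: Checkable deposits −$2B
Change in total bank assets = -$2 billion.

-$2 billion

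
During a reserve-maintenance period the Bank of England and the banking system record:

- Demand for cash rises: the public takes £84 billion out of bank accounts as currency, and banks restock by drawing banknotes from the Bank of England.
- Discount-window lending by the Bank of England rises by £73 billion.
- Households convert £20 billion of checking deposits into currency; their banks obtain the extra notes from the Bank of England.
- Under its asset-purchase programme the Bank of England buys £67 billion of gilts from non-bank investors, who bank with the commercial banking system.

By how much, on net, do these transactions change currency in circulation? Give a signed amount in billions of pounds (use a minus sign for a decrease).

Bank of England balance sheet:
  Assets:      Securities +£67B, Loans to banks +£73B
  Liabilities: Bank reserves +£36B, Currency in circulation +£104B
Commercial banking system:
  Assets:      Reserves at CB +£36B
  Liabilities: Checkable deposits −£37B, Borrowings from CB +£73B
So the change in currency in circulation is +£104 billion.

+£104 billion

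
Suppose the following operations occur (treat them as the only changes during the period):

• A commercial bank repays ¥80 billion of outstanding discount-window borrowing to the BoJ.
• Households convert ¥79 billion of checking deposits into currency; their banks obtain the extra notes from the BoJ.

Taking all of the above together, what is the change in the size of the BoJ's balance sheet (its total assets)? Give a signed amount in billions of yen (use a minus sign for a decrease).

Discount-window repayment ¥80 billion: a BoJ asset is shed → −¥80B.
Currency withdrawal ¥79 billion: only the composition of liabilities changes → 0.
Net: −80 + 0 = -¥80 billion.

-¥80 billion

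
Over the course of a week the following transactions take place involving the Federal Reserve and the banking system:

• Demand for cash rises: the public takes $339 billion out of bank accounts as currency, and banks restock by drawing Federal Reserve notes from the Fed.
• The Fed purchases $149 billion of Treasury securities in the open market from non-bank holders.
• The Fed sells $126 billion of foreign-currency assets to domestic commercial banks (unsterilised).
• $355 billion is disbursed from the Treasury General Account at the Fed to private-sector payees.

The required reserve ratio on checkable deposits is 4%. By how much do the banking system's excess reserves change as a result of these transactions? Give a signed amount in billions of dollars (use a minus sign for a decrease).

+$32.4 billion

Currency withdrawal $339 billion: reserves −$339B, deposits −$339B.
Asset purchase (from non-banks) $149 billion: reserves +$149B, deposits +$149B.
FX sale $126 billion: reserves −$126B, deposits 0.
Government spending $355 billion: reserves +$355B, deposits +$355B.
Totals: Δreserves = +$39B, Δdeposits = +$165B.
Δrequired reserves = 4% × +$165B = +$6.6B.
Δexcess reserves = Δreserves − Δrequired = +$39B − (+$6.6B) = +$32.4 billion.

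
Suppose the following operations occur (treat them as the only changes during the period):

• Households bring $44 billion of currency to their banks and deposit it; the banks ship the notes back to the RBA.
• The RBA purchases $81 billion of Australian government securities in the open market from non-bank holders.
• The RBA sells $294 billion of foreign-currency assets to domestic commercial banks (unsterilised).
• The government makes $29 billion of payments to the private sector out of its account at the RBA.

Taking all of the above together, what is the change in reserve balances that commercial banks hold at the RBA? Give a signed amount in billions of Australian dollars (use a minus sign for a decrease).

-$140 billion

RBA balance sheet:
  Assets:      Securities +$81B, Foreign assets −$294B
  Liabilities: Bank reserves −$140B, Currency in circulation −$44B, Government deposits −$29B
So the change in reserve balances that commercial banks hold at the RBA is -$140 billion.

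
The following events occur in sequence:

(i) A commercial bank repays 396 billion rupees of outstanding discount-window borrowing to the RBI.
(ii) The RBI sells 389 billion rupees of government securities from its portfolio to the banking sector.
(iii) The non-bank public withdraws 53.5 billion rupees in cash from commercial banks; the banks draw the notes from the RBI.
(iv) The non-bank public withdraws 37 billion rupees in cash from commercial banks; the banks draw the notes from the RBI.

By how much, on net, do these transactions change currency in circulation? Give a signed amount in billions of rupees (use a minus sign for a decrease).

+90.5 billion

Discount-window repayment 396 billion rupees: no currency enters or leaves circulation → 0.
OMO sale (to banks) 389 billion rupees: no currency enters or leaves circulation → 0.
Currency withdrawal 53.5 billion rupees: notes leave the central bank → +53.5B.
Currency withdrawal 37 billion rupees: notes leave the central bank → +37B.
Net: 0 + 0 + 53.5 + 37 = +90.5 billion.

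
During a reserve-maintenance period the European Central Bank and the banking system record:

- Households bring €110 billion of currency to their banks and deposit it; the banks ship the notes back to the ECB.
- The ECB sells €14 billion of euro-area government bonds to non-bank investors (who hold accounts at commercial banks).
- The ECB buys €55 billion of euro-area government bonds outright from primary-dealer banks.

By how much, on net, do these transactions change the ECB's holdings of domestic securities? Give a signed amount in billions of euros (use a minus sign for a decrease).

+€41 billion

ECB balance sheet:
  Assets:      Securities +€41B
  Liabilities: Bank reserves +€151B, Currency in circulation −€110B
Commercial banking system:
  Assets:      Reserves at CB +€151B, Securities −€55B
  Liabilities: Checkable deposits +€96B
So the change in the ECB's holdings of domestic securities is +€41 billion.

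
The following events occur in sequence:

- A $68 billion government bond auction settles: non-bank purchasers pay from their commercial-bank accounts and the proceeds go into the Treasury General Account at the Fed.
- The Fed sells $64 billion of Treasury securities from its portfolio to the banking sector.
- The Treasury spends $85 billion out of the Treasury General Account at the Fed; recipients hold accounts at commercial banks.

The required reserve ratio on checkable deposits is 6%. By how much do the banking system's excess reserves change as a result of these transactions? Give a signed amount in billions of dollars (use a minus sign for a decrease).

Government account inflow $68 billion: reserves −$68B, deposits −$68B.
OMO sale (to banks) $64 billion: reserves −$64B, deposits 0.
Government spending $85 billion: reserves +$85B, deposits +$85B.
Totals: Δreserves = −$47B, Δdeposits = +$17B.
Δrequired reserves = 6% × +$17B = +$1.02B.
Δexcess reserves = Δreserves − Δrequired = −$47B − (+$1.02B) = -$48.02 billion.

-$48.02 billion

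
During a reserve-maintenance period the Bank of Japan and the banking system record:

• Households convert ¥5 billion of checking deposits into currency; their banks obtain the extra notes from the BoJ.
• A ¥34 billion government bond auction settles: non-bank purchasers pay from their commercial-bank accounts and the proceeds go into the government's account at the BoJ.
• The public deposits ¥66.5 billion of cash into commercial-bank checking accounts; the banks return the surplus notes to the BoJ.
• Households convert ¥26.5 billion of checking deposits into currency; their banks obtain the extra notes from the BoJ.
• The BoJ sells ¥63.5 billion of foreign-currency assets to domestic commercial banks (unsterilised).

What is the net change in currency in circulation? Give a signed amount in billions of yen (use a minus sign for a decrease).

-¥35 billion

Currency withdrawal ¥5 billion: notes leave the central bank → +¥5B.
Government account inflow ¥34 billion: no currency enters or leaves circulation → 0.
Currency deposit ¥66.5 billion: notes return to the central bank → −¥66.5B.
Currency withdrawal ¥26.5 billion: notes leave the central bank → +¥26.5B.
FX sale ¥63.5 billion: no currency enters or leaves circulation → 0.
Net: 5 + 0 − 66.5 + 26.5 + 0 = -¥35 billion.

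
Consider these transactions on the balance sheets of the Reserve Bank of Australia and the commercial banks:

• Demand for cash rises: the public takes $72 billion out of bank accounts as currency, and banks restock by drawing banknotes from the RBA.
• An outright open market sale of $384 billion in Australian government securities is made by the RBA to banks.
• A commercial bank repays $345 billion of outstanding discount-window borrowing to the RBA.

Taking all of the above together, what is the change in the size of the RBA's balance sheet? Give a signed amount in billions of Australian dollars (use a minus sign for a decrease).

Currency withdrawal $72 billion: only the composition of liabilities changes → 0.
OMO sale (to banks) $384 billion: an RBA asset is shed → −$384B.
Discount-window repayment $345 billion: an RBA asset is shed → −$345B.
Net: 0 − 384 − 345 = -$729 billion.

-$729 billion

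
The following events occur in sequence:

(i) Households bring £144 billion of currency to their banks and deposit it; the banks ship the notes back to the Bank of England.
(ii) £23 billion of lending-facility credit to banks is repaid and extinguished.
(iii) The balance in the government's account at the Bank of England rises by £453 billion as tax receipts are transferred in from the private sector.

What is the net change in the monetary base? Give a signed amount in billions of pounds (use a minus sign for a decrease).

Bank of England balance sheet:
  Assets:      Loans to banks −£23B
  Liabilities: Bank reserves −£332B, Currency in circulation −£144B, Government deposits +£453B
Monetary base = currency + reserves: −£144B + (−£332B) = -£476 billion.

-£476 billion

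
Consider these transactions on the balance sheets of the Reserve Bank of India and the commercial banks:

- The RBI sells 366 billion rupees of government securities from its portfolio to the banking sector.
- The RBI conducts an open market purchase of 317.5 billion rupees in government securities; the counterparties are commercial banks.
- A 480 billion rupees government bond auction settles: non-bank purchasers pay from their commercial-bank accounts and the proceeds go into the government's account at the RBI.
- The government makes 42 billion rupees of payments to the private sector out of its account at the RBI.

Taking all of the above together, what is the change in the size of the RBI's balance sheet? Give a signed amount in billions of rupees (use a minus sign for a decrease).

-48.5 billion

OMO sale (to banks) 366 billion rupees: an RBI asset is shed → −366B.
OMO purchase (from banks) 317.5 billion rupees: an RBI asset is acquired → +317.5B.
Government account inflow 480 billion rupees: only the composition of liabilities changes → 0.
Government spending 42 billion rupees: only the composition of liabilities changes → 0.
Net: −366 + 317.5 + 0 + 0 = -48.5 billion.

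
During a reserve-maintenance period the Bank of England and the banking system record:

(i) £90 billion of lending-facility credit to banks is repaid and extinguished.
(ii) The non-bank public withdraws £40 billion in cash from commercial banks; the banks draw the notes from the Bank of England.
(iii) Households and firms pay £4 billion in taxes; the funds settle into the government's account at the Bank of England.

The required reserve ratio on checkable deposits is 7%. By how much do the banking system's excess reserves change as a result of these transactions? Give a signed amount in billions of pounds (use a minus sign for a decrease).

Discount-window repayment £90 billion: reserves −£90B, deposits 0.
Currency withdrawal £40 billion: reserves −£40B, deposits −£40B.
Government account inflow £4 billion: reserves −£4B, deposits −£4B.
Totals: Δreserves = −£134B, Δdeposits = −£44B.
Δrequired reserves = 7% × −£44B = −£3.08B.
Δexcess reserves = Δreserves − Δrequired = −£134B − (−£3.08B) = -£130.92 billion.

-£130.92 billion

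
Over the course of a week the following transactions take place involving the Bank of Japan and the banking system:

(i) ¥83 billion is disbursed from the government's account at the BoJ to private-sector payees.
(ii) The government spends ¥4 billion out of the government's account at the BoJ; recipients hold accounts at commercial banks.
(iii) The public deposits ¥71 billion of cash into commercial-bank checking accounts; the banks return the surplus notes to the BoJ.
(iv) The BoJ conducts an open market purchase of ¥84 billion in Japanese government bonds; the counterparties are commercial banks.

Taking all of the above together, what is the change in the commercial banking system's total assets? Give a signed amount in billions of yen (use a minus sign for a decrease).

Government spending ¥83 billion: bank balance sheets expand → +¥83B.
Government spending ¥4 billion: bank balance sheets expand → +¥4B.
Currency deposit ¥71 billion: bank balance sheets expand → +¥71B.
OMO purchase (from banks) ¥84 billion: just an asset swap on bank balance sheets → 0.
Net: 83 + 4 + 71 + 0 = +¥158 billion.

+¥158 billion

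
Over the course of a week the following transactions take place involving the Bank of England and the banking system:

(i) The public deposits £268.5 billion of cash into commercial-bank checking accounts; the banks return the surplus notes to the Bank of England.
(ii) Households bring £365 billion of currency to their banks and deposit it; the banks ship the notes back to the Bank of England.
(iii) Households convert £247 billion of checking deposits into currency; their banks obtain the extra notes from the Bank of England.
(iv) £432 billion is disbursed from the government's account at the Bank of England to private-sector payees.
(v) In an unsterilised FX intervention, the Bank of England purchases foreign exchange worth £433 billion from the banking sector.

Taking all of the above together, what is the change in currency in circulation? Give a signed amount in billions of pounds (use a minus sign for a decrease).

-£386.5 billion

Bank of England balance sheet:
  Assets:      Foreign assets +£433B
  Liabilities: Bank reserves +£1251.5B, Currency in circulation −£386.5B, Government deposits −£432B
Commercial banking system:
  Assets:      Reserves at CB +£1251.5B, Foreign assets −£433B
  Liabilities: Checkable deposits +£818.5B
So the change in currency in circulation is -£386.5 billion.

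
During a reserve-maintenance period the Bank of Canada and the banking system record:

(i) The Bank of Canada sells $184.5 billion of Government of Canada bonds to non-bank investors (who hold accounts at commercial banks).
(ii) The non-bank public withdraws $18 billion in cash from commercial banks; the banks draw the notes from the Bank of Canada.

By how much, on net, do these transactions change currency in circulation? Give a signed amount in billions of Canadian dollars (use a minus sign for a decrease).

+$18 billion

Bank of Canada balance sheet:
  Assets:      Securities −$184.5B
  Liabilities: Bank reserves −$202.5B, Currency in circulation +$18B
So the change in currency in circulation is +$18 billion.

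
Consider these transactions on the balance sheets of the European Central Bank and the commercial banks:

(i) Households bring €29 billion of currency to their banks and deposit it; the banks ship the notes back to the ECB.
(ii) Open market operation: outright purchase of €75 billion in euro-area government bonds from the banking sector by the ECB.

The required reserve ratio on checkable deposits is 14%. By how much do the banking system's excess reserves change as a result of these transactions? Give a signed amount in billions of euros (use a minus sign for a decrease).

+€99.94 billion

Currency deposit €29 billion: reserves +€29B, deposits +€29B.
OMO purchase (from banks) €75 billion: reserves +€75B, deposits 0.
Totals: Δreserves = +€104B, Δdeposits = +€29B.
Δrequired reserves = 14% × +€29B = +€4.06B.
Δexcess reserves = Δreserves − Δrequired = +€104B − (+€4.06B) = +€99.94 billion.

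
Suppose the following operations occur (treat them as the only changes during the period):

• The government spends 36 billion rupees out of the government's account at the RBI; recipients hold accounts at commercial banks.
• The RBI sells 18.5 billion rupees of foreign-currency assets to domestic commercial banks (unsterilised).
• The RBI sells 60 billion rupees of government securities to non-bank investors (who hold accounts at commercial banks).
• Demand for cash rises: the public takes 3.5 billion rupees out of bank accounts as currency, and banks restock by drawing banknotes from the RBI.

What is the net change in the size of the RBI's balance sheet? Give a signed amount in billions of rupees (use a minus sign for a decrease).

-78.5 billion

RBI balance sheet:
  Assets:      Securities −60B, Foreign assets −18.5B
  Liabilities: Bank reserves −46B, Currency in circulation +3.5B, Government deposits −36B
Commercial banking system:
  Assets:      Reserves at CB −46B, Foreign assets +18.5B
  Liabilities: Checkable deposits −27.5B
Change in total RBI assets = -78.5 billion.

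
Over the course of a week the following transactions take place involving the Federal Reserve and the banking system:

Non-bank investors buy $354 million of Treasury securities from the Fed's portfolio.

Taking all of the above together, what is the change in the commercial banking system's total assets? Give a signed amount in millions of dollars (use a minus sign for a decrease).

-$354 million

Asset sale (to non-banks) $354 million: bank balance sheets shrink → −$354M.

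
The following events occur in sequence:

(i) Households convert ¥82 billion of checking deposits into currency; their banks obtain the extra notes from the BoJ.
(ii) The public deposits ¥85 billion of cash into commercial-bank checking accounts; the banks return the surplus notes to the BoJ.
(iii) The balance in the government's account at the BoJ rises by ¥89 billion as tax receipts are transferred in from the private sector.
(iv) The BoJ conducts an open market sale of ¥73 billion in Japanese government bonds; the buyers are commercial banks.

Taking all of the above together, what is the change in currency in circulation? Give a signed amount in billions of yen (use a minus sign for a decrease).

-¥3 billion

Currency withdrawal ¥82 billion: notes leave the central bank → +¥82B.
Currency deposit ¥85 billion: notes return to the central bank → −¥85B.
Government account inflow ¥89 billion: no currency enters or leaves circulation → 0.
OMO sale (to banks) ¥73 billion: no currency enters or leaves circulation → 0.
Net: 82 − 85 + 0 + 0 = -¥3 billion.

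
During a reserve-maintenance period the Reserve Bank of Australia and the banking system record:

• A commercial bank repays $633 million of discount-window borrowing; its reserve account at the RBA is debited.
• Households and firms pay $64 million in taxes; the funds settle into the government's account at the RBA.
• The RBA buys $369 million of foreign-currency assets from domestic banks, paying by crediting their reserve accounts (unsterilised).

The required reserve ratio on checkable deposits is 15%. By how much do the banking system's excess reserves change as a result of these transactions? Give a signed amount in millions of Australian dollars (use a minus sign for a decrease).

-$318.4 million

Discount-window repayment $633 million: reserves −$633M, deposits 0.
Government account inflow $64 million: reserves −$64M, deposits −$64M.
FX purchase $369 million: reserves +$369M, deposits 0.
Totals: Δreserves = −$328M, Δdeposits = −$64M.
Δrequired reserves = 15% × −$64M = −$9.6M.
Δexcess reserves = Δreserves − Δrequired = −$328M − (−$9.6M) = -$318.4 million.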